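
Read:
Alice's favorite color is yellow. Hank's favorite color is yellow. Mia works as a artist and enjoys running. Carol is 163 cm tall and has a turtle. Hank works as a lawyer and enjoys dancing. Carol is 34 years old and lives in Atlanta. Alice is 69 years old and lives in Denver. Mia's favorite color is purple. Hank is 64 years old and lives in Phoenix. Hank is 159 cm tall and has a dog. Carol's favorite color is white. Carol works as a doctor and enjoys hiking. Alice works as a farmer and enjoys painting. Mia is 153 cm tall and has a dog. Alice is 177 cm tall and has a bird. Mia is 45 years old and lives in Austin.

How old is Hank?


Hank is 64 years old

64


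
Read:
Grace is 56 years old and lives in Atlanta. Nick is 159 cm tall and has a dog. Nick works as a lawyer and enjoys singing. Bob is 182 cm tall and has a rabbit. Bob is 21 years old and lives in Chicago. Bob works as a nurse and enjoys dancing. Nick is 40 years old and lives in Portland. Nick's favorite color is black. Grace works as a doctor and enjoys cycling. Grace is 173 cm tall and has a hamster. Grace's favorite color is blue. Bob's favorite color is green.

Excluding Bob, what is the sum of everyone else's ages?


Sum (excluding Bob): 96

96


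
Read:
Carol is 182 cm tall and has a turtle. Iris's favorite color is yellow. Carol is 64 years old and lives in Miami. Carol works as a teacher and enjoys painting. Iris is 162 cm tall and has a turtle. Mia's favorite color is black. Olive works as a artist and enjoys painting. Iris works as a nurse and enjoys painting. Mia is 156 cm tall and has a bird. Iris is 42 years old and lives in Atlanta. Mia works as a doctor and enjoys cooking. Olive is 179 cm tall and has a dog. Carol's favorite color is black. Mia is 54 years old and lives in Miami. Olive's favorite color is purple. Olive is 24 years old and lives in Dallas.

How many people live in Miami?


Count in Miami: 2

2


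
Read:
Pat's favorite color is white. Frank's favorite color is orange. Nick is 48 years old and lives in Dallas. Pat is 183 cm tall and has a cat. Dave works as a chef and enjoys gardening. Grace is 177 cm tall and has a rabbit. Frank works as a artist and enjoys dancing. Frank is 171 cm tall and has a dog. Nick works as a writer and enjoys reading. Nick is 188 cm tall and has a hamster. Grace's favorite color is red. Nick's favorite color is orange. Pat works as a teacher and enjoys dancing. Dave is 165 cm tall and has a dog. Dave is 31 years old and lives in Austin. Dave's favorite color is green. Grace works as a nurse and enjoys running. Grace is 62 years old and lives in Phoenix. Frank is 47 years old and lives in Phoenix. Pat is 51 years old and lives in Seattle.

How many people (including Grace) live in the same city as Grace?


Grace lives in Phoenix. Count = 2

2


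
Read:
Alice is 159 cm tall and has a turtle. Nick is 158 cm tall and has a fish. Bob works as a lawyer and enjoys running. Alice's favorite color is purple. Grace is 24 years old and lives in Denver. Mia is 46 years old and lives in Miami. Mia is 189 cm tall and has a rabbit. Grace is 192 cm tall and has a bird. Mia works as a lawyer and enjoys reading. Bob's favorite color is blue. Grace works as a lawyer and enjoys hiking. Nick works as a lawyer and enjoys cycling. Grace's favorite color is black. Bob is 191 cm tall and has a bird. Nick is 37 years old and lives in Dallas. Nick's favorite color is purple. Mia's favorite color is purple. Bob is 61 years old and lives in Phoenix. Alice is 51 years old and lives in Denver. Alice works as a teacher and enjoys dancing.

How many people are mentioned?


People: Grace, Alice, Bob, Mia, Nick. Count = 5

5


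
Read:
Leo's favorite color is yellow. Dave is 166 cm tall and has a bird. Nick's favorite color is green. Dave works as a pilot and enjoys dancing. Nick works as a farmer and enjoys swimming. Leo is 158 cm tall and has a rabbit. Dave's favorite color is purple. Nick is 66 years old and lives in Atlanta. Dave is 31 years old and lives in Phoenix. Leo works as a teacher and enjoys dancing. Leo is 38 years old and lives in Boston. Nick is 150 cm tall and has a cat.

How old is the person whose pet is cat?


Person with pet=cat is Nick, age 66

66


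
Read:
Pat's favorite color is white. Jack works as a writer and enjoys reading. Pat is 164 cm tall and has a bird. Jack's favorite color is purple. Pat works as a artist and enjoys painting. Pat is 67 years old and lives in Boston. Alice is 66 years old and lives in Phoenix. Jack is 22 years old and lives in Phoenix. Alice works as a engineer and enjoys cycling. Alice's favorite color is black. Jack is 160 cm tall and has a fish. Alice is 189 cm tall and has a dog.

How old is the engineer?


The engineer is Alice, age 66

66


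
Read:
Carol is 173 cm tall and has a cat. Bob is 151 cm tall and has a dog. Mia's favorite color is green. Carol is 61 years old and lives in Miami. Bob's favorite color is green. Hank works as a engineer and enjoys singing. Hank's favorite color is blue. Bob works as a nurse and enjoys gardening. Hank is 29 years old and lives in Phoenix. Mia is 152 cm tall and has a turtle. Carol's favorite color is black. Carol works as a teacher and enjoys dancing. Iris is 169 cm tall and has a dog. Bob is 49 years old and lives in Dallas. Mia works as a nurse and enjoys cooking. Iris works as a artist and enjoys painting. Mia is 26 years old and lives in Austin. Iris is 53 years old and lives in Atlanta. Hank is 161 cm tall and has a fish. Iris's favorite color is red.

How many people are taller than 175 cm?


Taller than 175: 0

0


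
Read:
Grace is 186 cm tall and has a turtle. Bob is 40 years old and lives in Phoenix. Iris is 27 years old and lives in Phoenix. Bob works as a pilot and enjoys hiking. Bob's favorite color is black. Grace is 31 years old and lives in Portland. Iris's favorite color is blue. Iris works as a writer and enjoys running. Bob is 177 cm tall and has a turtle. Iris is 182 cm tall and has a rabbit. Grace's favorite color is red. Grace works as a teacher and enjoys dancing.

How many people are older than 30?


Filter: 2

2


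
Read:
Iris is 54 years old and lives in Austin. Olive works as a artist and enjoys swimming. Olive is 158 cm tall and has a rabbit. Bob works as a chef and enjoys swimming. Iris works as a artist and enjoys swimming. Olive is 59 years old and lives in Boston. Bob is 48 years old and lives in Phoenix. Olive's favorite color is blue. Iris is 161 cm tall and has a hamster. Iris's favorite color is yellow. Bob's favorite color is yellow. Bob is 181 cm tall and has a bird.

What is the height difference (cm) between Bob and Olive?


|181 - 158| = 23

23


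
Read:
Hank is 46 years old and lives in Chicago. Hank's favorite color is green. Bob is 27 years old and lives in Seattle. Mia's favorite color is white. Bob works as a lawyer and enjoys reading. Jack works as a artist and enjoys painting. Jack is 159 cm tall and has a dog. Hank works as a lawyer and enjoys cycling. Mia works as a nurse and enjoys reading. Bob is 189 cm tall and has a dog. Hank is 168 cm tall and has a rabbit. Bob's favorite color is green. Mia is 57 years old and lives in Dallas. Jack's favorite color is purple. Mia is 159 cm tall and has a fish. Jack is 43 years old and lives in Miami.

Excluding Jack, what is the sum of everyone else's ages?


Sum (excluding Jack): 130

130


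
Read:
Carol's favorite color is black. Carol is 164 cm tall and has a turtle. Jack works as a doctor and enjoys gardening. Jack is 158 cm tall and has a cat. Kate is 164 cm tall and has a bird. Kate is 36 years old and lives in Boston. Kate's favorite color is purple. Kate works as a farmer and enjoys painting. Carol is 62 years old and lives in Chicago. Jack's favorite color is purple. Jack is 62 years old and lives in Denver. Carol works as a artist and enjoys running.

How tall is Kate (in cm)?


Kate is 164 cm tall

164


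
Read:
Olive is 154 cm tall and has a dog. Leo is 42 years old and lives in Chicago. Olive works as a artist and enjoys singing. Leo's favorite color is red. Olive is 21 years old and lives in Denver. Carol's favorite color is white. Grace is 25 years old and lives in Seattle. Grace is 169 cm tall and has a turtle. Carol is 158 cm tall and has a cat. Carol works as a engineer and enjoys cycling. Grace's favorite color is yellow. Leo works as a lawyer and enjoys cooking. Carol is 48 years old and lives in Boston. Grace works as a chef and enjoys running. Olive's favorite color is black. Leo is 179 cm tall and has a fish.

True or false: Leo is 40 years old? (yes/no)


Leo is actually 42. no

no


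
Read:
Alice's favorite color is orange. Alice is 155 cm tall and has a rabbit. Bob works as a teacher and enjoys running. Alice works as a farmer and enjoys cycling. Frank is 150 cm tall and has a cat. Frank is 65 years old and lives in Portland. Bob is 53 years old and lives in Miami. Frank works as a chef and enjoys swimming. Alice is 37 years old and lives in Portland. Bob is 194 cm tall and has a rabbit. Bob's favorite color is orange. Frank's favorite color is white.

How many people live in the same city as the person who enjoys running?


Person with hobby running is Bob, city Miami. Count = 1

1


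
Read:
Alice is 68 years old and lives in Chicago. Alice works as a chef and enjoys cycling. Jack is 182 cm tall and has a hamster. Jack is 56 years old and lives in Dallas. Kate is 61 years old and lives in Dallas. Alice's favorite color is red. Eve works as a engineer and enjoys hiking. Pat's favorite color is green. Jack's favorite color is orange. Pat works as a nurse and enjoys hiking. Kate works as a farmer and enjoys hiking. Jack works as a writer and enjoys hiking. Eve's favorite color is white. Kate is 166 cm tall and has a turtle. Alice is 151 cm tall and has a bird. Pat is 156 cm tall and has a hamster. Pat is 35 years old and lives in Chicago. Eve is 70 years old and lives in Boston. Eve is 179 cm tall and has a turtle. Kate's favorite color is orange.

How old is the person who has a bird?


Person with bird is Alice, age 68

68


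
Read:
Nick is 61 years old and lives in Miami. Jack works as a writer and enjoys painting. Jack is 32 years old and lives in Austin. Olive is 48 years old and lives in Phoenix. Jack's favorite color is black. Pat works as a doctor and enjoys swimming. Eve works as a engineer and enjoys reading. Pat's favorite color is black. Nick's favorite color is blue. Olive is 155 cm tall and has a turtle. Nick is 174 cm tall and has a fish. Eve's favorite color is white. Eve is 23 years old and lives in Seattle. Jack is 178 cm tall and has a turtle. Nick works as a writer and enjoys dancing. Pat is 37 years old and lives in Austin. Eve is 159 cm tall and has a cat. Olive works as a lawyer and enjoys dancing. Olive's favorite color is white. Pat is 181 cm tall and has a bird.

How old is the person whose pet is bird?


Person with pet=bird is Pat, age 37

37


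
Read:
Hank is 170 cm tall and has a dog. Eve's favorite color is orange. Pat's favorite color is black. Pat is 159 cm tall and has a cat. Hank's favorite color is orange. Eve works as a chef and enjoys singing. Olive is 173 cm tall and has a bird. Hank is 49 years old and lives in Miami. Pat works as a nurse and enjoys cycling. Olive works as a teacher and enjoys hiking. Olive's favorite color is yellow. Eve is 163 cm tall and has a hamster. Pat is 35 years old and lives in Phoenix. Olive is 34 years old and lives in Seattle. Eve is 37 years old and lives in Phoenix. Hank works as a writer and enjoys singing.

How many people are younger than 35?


Filter: 1

1


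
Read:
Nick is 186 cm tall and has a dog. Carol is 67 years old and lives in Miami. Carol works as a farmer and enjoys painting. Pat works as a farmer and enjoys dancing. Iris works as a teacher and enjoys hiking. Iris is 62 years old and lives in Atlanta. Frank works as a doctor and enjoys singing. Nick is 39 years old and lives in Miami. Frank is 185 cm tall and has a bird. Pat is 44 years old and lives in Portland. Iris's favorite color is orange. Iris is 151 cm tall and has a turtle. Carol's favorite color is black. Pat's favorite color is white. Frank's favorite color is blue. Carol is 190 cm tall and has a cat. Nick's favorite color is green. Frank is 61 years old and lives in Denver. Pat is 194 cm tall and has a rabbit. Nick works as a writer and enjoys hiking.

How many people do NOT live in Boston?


Not in Boston: 5

5


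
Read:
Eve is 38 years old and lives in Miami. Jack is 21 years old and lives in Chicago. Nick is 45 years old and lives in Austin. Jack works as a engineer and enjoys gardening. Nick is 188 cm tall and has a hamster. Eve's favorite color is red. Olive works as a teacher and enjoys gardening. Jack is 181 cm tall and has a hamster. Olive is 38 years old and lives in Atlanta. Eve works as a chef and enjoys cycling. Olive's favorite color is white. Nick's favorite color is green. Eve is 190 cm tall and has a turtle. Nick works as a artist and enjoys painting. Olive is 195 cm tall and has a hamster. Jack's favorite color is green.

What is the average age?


Sum=142, n=4, avg=35.5

35.5


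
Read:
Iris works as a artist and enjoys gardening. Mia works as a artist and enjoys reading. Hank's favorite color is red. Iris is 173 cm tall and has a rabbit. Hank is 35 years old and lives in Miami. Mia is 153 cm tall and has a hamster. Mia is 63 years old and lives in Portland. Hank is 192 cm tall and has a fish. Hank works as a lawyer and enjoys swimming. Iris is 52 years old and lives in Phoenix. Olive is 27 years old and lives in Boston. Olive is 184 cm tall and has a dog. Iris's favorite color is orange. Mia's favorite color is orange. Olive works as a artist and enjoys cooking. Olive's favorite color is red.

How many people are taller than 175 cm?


Taller than 175: 2

2


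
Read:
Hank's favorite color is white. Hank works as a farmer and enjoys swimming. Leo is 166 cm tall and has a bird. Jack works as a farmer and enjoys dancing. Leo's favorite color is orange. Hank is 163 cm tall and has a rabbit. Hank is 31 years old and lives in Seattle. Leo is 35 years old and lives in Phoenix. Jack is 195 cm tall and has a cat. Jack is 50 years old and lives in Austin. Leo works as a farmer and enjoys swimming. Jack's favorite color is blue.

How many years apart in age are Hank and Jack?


31 vs 50, diff = 19

19


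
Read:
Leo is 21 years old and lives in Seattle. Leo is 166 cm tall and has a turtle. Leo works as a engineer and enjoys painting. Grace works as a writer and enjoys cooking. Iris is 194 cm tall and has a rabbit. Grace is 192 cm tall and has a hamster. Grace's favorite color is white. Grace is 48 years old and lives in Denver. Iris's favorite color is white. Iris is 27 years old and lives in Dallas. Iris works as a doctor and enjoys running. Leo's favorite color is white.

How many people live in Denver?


Count in Denver: 1

1


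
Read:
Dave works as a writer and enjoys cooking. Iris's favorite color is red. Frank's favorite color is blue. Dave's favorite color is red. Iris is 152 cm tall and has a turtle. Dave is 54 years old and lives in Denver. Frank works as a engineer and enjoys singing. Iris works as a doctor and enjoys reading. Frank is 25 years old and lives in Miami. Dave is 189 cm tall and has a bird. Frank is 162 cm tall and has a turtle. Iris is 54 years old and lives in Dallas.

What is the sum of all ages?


25+54+54 = 133

133


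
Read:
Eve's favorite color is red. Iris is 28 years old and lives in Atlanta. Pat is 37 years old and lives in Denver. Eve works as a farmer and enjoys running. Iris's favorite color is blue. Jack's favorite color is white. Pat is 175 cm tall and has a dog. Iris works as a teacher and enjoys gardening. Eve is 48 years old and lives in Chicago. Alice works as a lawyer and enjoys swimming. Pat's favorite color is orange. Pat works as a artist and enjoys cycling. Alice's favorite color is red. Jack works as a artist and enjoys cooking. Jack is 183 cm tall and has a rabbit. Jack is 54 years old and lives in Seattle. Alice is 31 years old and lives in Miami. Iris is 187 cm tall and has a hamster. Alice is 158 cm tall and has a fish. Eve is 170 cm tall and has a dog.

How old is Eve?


Eve is 48 years old

48


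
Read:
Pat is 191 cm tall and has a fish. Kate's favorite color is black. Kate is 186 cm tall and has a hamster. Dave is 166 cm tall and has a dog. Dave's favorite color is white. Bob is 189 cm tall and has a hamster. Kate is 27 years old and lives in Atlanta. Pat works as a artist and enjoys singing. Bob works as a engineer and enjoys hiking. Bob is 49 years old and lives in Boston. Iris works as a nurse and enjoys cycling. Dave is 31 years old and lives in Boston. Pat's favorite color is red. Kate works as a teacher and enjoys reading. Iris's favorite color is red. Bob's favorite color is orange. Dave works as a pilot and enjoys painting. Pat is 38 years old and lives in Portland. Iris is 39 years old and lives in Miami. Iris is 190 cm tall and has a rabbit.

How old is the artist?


The artist is Pat, age 38

38


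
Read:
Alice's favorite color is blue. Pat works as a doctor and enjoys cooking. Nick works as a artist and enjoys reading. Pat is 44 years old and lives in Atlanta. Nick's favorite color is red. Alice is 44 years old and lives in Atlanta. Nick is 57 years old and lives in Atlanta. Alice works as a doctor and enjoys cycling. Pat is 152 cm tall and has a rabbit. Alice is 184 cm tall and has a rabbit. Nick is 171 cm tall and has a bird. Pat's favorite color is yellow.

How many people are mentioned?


People: Alice, Pat, Nick. Count = 3

3


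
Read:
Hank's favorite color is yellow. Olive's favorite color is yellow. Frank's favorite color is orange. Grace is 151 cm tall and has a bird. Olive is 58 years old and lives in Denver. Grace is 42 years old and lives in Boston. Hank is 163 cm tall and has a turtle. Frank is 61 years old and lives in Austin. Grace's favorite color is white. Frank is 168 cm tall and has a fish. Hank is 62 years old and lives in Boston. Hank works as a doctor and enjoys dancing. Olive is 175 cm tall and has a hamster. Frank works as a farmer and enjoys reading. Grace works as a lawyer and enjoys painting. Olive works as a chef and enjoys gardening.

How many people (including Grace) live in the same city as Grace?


Grace lives in Boston. Count = 2

2


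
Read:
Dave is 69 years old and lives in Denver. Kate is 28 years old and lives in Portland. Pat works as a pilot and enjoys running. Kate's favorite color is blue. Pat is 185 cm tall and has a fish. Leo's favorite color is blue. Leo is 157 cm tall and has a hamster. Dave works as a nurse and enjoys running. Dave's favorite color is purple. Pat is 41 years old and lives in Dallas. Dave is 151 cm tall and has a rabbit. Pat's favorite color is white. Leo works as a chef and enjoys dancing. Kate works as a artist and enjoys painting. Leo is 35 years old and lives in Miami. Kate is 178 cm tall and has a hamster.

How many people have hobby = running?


Count: 2

2


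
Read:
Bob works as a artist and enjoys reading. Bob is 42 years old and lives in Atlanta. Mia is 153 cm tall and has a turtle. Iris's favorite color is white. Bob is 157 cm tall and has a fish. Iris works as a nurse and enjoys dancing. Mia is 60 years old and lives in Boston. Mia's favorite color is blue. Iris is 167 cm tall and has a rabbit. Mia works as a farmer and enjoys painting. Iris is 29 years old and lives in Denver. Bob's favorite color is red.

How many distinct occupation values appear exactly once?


Unique occupation values: 3

3


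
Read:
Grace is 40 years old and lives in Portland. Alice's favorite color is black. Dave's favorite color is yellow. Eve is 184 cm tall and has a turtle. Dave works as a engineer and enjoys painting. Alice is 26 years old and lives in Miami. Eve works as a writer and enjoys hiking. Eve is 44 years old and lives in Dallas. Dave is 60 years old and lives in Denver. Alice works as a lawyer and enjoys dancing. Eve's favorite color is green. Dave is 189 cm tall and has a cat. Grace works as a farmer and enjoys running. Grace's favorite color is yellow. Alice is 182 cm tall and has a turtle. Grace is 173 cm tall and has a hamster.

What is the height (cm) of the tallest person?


Tallest: Dave at 189 cm

189


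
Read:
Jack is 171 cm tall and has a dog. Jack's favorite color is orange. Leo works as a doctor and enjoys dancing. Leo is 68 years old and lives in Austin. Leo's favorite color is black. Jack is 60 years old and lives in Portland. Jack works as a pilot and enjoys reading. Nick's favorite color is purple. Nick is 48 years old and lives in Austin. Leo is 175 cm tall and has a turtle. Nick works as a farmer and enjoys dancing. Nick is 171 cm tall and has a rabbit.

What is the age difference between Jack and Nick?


|60 - 48| = 12

12


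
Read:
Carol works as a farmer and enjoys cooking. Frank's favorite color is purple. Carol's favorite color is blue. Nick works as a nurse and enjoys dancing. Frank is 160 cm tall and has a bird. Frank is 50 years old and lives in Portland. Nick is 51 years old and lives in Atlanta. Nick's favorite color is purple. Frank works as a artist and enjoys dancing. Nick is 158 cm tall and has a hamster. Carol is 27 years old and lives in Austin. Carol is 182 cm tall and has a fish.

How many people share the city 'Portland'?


Count: 1

1


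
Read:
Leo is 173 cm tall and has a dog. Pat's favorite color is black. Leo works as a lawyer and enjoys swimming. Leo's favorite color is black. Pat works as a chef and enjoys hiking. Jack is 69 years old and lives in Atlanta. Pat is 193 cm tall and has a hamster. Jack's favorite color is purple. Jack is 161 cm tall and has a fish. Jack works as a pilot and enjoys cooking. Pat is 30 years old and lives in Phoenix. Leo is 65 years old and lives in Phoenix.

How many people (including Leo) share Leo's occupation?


Leo is a lawyer. Count = 1

1


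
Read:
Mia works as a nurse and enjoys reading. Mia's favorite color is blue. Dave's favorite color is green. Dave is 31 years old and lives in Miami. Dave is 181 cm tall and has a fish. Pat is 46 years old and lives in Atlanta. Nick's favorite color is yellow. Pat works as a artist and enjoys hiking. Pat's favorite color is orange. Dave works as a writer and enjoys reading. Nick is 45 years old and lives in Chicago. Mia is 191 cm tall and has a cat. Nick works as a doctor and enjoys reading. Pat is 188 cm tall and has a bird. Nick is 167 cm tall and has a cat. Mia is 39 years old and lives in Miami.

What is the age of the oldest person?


Oldest: Pat at 46

46


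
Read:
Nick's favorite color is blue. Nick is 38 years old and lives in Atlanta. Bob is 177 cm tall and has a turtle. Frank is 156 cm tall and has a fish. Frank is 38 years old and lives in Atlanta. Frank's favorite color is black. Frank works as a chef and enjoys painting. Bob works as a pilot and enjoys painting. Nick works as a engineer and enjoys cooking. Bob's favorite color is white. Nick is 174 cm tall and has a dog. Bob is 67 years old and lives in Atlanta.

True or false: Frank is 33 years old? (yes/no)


Frank is actually 38. no

no


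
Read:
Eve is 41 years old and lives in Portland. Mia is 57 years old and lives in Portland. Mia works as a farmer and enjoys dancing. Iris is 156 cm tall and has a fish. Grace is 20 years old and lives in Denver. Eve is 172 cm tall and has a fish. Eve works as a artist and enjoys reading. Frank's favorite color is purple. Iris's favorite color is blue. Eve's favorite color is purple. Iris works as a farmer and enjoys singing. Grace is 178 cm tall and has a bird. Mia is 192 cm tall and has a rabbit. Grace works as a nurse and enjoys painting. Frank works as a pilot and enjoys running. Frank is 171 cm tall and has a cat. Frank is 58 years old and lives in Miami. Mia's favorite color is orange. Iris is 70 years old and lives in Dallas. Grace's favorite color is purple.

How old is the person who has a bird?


Person with bird is Grace, age 20

20


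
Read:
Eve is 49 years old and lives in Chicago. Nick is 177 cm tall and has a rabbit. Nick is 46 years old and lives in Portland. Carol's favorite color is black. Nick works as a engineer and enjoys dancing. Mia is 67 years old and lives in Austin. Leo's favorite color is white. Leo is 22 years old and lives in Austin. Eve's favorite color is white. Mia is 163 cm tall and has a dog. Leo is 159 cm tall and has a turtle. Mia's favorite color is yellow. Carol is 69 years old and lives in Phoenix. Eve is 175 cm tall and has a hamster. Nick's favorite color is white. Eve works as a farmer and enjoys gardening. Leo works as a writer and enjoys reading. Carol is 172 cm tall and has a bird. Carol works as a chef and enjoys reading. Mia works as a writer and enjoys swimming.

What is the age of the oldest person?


Oldest: Carol at 69

69


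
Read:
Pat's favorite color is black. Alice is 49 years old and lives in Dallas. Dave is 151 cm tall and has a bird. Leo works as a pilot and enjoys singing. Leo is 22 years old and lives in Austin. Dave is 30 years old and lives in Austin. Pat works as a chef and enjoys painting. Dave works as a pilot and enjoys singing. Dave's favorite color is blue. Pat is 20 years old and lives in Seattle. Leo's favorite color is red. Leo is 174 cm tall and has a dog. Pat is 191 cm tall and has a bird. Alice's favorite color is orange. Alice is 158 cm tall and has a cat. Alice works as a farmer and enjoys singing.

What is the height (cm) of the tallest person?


Tallest: Pat at 191 cm

191


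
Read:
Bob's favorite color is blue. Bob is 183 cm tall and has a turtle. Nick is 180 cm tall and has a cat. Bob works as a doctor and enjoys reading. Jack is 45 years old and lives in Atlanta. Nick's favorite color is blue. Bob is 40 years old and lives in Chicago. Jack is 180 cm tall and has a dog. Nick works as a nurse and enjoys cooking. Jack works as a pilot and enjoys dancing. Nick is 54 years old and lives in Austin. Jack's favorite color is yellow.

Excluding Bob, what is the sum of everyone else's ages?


Sum (excluding Bob): 99

99


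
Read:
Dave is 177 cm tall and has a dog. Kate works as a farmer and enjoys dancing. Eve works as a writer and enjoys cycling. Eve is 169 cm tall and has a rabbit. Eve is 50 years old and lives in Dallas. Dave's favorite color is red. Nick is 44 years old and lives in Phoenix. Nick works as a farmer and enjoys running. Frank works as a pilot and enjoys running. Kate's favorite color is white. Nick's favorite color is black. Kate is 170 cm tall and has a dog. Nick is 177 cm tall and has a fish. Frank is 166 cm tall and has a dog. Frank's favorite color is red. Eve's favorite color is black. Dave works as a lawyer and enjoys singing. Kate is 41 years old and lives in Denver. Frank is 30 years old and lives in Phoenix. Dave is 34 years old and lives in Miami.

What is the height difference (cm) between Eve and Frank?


|169 - 166| = 3

3


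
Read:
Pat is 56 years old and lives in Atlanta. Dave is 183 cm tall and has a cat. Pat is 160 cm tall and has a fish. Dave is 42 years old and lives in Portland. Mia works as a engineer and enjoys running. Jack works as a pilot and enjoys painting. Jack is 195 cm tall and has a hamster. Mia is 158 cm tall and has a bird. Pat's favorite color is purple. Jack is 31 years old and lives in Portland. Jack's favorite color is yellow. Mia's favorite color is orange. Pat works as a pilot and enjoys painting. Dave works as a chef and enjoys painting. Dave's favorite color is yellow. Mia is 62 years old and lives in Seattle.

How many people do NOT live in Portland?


Not in Portland: 2

2


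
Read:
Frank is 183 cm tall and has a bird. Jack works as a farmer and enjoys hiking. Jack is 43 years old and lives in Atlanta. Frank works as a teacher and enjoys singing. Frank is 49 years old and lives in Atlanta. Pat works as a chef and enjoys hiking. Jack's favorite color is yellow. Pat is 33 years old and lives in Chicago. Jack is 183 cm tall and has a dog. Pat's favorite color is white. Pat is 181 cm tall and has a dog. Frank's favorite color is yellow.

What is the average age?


Sum=125, n=3, avg=41.67

41.67


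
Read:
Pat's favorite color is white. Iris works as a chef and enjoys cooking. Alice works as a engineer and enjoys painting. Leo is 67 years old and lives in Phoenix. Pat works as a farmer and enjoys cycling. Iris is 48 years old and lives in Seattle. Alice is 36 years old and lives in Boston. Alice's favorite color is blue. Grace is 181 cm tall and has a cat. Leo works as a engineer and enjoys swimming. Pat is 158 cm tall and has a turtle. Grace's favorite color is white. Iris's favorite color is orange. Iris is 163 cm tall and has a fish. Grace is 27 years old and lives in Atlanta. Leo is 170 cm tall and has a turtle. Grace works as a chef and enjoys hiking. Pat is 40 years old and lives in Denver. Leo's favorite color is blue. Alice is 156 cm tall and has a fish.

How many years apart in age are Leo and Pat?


67 vs 40, diff = 27

27


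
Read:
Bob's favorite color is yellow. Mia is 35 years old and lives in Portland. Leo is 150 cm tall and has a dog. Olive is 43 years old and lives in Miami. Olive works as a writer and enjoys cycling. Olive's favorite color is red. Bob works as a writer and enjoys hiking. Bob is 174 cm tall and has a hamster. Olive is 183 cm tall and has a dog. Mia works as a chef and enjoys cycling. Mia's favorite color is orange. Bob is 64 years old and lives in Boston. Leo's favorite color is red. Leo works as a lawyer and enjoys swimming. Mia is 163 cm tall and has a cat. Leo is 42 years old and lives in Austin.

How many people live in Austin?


Count in Austin: 1

1


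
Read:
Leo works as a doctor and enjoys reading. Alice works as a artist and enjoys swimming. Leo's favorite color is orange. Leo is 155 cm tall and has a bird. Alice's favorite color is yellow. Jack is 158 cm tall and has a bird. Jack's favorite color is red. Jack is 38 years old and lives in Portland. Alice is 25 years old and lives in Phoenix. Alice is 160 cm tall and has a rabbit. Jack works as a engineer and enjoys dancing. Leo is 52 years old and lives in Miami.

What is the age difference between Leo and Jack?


|52 - 38| = 14

14


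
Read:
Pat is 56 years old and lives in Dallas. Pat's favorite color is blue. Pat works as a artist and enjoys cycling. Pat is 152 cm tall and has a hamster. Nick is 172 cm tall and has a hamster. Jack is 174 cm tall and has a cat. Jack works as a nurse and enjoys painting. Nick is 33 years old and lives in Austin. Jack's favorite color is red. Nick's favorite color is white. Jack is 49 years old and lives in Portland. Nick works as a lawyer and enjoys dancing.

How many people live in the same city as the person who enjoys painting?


Person with hobby painting is Jack, city Portland. Count = 1

1


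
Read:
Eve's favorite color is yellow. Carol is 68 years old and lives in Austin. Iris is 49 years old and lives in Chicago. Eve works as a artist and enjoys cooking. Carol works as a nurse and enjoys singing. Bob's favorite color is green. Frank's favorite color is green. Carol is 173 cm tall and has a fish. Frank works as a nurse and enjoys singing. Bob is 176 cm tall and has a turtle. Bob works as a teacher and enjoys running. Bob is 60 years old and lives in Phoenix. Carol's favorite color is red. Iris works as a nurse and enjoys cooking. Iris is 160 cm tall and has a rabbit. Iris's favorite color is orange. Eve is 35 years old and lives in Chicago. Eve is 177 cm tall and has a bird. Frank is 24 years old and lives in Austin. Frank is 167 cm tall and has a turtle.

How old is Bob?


Bob is 60 years old

60


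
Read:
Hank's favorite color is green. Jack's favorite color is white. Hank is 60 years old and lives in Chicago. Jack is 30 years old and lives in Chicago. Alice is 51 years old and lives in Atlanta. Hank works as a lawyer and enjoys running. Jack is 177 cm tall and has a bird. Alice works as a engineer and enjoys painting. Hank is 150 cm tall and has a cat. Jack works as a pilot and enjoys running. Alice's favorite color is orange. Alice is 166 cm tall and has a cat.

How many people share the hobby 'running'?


Count: 2

2


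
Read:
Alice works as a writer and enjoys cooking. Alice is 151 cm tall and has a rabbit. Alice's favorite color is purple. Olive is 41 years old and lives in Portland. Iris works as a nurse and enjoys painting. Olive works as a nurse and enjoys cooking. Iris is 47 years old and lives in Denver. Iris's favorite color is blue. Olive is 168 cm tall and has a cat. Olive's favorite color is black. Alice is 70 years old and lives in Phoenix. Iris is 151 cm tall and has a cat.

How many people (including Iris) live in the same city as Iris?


Iris lives in Denver. Count = 1

1


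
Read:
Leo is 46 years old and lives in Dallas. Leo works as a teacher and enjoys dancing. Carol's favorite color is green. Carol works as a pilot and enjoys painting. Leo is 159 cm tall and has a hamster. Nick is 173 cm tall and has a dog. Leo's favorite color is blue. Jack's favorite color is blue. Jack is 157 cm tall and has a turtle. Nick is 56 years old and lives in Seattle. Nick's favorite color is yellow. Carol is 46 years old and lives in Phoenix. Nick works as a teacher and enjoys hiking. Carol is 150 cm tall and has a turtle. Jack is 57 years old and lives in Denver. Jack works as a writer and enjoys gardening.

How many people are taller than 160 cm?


Taller than 160: 1

1


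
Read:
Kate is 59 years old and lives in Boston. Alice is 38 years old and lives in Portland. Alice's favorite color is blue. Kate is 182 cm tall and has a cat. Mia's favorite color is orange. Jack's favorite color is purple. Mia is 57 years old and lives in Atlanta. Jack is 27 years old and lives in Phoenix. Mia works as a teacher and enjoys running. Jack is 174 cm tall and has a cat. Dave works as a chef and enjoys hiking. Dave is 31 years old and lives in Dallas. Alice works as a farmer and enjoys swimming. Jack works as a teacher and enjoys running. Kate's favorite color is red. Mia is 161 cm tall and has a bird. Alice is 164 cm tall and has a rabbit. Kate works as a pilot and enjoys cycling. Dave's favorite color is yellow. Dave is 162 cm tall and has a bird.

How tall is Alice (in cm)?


Alice is 164 cm tall

164


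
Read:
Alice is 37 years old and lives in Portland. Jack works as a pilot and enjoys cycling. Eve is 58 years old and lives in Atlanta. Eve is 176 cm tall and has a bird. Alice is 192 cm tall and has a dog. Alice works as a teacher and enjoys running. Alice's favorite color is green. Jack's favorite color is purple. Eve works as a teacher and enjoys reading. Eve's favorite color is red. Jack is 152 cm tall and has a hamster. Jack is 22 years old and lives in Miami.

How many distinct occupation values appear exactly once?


Unique occupation values: 1

1


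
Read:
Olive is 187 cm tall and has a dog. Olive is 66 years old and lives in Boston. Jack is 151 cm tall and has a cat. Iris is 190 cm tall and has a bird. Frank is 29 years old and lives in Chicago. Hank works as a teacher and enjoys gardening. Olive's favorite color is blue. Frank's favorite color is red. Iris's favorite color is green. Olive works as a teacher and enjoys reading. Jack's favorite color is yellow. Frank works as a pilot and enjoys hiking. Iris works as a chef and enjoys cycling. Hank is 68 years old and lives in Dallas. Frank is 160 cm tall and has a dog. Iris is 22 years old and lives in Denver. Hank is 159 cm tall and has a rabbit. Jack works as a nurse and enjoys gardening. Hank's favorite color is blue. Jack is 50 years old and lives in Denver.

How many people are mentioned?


People: Hank, Jack, Iris, Olive, Frank. Count = 5

5


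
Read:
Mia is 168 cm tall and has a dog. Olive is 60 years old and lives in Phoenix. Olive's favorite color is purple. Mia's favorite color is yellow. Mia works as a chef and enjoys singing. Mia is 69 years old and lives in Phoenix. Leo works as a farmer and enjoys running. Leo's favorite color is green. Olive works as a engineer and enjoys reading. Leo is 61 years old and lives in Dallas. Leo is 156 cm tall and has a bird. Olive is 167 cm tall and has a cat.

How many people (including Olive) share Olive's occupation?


Olive is a engineer. Count = 1

1


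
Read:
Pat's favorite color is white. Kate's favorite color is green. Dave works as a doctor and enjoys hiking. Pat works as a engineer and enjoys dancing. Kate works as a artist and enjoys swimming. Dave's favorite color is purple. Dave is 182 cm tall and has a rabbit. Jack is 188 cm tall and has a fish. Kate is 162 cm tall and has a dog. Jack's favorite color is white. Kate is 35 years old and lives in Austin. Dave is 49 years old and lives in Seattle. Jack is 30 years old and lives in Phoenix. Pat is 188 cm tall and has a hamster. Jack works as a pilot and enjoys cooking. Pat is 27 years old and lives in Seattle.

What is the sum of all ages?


30+35+49+27 = 141

141


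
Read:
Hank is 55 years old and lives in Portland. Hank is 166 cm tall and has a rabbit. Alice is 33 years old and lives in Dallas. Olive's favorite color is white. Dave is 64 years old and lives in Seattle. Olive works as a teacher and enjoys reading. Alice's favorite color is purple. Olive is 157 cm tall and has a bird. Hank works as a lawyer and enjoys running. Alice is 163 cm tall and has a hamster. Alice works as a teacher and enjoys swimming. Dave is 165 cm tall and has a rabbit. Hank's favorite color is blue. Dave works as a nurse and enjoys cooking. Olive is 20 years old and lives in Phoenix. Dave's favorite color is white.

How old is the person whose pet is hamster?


Person with pet=hamster is Alice, age 33

33


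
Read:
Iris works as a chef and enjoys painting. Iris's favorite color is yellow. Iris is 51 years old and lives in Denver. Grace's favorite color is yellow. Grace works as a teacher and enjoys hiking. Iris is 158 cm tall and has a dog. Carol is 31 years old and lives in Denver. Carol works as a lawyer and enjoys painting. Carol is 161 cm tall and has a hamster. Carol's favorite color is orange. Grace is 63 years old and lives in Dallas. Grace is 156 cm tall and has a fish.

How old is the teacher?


The teacher is Grace, age 63

63


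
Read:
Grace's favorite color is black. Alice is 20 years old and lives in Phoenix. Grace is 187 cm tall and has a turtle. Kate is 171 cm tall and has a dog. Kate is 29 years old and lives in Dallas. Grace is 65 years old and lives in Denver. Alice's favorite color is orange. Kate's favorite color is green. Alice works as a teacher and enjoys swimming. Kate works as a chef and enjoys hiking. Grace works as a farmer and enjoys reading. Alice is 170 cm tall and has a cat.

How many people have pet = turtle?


Count: 1

1


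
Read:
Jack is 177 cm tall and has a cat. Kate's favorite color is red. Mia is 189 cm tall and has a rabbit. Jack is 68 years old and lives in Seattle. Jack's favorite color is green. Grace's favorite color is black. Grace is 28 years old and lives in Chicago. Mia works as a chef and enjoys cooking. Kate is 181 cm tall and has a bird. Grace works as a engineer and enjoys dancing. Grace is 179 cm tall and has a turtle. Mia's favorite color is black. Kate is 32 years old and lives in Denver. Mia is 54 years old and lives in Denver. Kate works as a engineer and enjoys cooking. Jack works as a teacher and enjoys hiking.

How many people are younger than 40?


Filter: 2

2


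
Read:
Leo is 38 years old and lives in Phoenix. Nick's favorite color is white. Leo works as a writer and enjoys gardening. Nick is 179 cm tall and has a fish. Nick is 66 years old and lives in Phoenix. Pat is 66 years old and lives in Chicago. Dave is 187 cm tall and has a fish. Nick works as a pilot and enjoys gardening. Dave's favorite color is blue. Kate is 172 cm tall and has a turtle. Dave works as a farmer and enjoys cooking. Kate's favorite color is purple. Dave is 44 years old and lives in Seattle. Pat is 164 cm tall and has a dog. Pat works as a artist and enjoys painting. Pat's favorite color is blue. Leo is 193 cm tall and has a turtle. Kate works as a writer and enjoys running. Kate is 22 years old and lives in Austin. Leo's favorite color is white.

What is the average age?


Sum=236, n=5, avg=47.2

47.2
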